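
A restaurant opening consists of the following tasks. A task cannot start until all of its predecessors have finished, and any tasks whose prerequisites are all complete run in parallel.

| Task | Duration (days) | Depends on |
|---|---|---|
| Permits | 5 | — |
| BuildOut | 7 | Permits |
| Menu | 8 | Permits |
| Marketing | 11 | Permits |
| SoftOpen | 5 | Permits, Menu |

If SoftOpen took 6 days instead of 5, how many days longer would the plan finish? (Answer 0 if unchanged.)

1

Critical path before the change: Permits→Menu→SoftOpen = 5+8+5 = 18 giving 18 days.
SoftOpen is on the critical path; changing it to 6 makes that path 19 days.
The critical path is still Permits→Menu→SoftOpen; finish is now 19 days.
Change in finish: 19 − 18 = +1 days.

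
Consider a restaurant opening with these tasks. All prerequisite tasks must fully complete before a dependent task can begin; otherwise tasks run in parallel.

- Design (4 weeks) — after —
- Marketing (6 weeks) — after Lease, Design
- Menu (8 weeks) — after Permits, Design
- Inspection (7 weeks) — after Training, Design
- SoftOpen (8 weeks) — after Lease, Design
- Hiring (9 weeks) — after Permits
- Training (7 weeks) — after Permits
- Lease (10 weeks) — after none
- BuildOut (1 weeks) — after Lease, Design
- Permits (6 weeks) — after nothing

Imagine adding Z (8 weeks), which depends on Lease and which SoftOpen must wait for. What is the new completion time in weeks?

26

Originally the plan takes 20 weeks.
With Z inserted, SoftOpen now waits for max(Lease, Design, Z).
New critical path: Lease→Z→SoftOpen = 10+8+8 = 26 ⇒ 26 weeks.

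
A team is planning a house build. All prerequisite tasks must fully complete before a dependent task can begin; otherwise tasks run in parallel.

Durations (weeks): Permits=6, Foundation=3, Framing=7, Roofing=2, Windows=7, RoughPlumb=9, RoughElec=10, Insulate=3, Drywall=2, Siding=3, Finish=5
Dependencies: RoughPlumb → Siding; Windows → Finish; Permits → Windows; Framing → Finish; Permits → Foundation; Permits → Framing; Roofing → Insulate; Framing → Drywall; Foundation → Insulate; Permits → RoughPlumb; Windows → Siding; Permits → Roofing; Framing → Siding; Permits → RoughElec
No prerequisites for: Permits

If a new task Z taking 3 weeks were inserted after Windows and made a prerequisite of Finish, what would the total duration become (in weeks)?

21

Originally the job takes 18 weeks.
With Z inserted, Finish now waits for max(Windows, Framing, Z).
New critical path: Permits→Windows→Z→Finish = 6+7+3+5 = 21 ⇒ 21 weeks.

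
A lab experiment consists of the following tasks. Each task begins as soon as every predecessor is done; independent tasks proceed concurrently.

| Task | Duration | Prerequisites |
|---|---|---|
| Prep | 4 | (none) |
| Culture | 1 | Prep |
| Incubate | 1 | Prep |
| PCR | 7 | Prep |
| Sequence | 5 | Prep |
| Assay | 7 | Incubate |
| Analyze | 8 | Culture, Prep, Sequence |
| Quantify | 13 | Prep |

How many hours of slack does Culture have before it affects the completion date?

Prep→Sequence→Analyze = 4+5+8 = 17 sets the makespan at 17 hours.
Longest path through Culture: 13 hours (earliest finish 5, latest finish 9).
Slack of Culture = 8 − 4 = 4 hours.

4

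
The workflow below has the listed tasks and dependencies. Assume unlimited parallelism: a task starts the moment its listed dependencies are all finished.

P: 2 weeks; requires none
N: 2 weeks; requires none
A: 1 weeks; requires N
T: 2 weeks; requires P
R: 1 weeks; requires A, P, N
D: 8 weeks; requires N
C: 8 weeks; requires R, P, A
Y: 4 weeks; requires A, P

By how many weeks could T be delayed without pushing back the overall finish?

8

N→A→R→C = 2+1+1+8 = 12 sets the makespan at 12 weeks.
The longest chain containing T totals 4 weeks.
Float = 12 − 4 = 8.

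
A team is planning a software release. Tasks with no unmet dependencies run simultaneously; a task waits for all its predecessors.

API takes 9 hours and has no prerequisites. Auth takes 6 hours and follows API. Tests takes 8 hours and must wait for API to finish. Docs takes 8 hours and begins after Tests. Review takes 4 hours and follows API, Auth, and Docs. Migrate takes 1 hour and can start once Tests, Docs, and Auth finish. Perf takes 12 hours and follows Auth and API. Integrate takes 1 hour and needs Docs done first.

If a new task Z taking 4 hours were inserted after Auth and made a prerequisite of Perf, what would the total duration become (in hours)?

31

Originally the job takes 29 hours.
With Z inserted, Perf now waits for max(Auth, API, Z).
New critical path: API→Auth→Z→Perf = 9+6+4+12 = 31 ⇒ 31 hours.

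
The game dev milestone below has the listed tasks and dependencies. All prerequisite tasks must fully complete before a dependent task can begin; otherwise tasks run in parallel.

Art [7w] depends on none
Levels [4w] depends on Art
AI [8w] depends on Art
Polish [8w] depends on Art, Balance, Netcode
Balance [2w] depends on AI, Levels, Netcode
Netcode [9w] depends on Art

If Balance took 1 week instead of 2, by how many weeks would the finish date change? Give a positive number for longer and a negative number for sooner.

Critical path before the change: Art→Netcode→Balance→Polish = 7+9+2+8 = 26 giving 26 weeks.
Since Balance is critical, the -1 change carries straight to that chain (now 25 weeks).
No other chain overtakes it, so the finish is 25 weeks.
Change in finish: 25 − 26 = -1 weeks.

-1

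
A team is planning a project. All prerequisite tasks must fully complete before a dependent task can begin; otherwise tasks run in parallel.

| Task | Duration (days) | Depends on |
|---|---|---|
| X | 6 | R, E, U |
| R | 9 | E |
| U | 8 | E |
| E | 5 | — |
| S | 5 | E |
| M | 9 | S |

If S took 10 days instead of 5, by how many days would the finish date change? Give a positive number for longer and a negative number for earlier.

Critical path before the change: E→R→X = 5+9+6 = 20 giving 20 days.
S has 1 day of float (longest path through it is 19).
Now E→S→M = 5+10+9 = 24 is longest, so the finish becomes 24 days.
Change in finish: 24 − 20 = +4 days.

4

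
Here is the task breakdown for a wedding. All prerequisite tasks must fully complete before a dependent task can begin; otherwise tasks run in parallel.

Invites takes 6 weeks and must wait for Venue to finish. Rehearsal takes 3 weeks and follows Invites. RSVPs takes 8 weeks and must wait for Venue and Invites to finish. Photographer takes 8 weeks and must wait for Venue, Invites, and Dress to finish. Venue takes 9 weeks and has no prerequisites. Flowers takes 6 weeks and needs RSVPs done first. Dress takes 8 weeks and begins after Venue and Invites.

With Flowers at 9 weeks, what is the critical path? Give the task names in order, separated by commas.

As given, the longest chain is Venue→Invites→Dress→Photographer = 9+6+8+8 = 31, so the finish is 31 weeks.
Flowers has 2 weeks of float (longest path through it is 29).
Now Venue→Invites→RSVPs→Flowers = 9+6+8+9 = 32 is longest, so the finish becomes 32 weeks.

Venue, Invites, RSVPs, Flowers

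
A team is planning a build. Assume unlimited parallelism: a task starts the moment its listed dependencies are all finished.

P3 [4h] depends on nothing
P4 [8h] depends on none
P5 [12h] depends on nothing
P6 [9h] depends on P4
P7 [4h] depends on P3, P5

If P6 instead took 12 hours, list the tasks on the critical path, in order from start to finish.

As given, the longest chain is P4→P6 = 8+9 = 17, so the finish is 17 hours.
P6 lies on that path, so at 12 hours the path becomes 20 hours.
No other chain overtakes it, so the finish is 20 hours.

P4, P6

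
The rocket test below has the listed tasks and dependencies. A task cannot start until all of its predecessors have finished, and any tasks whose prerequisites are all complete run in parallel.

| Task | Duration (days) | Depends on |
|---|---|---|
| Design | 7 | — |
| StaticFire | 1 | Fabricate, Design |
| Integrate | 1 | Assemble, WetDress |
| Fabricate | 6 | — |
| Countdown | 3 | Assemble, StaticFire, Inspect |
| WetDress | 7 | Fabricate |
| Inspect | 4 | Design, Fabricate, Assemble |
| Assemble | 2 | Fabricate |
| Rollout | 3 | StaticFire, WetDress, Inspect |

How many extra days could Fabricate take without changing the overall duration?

0

Fabricate→WetDress→Rollout = 6+7+3 = 16 sets the makespan at 16 days.
The longest chain containing Fabricate totals 16 days.
So Fabricate can slip 6 − 6 = 0 days.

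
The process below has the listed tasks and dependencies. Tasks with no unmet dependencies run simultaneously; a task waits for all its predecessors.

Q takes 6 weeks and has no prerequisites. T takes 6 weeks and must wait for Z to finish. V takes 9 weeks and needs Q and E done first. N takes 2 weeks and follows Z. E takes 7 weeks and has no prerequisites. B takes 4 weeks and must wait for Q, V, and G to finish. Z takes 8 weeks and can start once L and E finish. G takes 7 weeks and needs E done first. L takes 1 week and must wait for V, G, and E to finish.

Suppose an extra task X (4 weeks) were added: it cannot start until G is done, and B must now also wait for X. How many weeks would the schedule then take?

31

Originally the schedule takes 31 weeks.
With X inserted, B now waits for max(Q, V, G, X).
New critical path: E→V→L→Z→T = 7+9+1+8+6 = 31 ⇒ 31 weeks.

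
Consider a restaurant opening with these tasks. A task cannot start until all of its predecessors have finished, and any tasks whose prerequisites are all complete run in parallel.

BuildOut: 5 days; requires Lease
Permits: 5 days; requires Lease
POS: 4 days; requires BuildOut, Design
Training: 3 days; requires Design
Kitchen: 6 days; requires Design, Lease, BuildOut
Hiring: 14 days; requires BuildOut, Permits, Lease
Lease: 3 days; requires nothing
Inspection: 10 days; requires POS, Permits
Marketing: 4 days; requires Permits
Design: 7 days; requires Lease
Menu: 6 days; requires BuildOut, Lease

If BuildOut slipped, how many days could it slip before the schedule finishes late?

Critical path: Lease→Design→POS→Inspection = 3+7+4+10 = 24, so the finish is 24 days.
BuildOut finishes as early as 8 and must finish by 10.
So BuildOut can slip 10 − 8 = 2 days.

2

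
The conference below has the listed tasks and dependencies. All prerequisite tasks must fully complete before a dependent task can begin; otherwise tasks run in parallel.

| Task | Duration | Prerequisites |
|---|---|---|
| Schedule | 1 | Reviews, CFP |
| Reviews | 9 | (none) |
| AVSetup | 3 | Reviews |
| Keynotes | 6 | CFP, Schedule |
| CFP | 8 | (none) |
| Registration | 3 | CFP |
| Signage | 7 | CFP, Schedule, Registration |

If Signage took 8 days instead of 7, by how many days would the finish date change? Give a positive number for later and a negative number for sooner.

1

Baseline: CFP→Registration→Signage = 8+3+7 = 18 → 18 days.
Signage lies on that path, so at 8 days the path becomes 19 days.
The critical path is still CFP→Registration→Signage; finish is now 19 days.
Change in finish: 19 − 18 = +1 days.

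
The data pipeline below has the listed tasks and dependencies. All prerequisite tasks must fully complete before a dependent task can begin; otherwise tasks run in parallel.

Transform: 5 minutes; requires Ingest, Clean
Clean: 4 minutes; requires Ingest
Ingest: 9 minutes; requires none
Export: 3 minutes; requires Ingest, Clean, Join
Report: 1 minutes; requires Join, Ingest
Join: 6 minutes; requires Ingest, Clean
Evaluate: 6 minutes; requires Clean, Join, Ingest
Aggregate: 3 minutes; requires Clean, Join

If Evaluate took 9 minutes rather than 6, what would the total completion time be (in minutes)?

The binding path is Ingest→Clean→Join→Evaluate = 9+4+6+6 = 25; finish at 25 minutes.
Evaluate lies on that path, so at 9 minutes the path becomes 28 minutes.
No other chain overtakes it, so the finish is 28 minutes.

28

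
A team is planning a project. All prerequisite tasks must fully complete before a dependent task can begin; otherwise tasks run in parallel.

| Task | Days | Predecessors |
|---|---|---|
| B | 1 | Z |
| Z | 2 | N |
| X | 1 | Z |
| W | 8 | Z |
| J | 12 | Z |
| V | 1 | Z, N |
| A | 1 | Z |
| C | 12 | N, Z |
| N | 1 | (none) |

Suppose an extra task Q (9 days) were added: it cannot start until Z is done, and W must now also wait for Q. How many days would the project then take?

20

Originally the project takes 15 days.
With Q inserted, W now waits for max(Z, Q).
New critical path: N→Z→Q→W = 1+2+9+8 = 20 ⇒ 20 days.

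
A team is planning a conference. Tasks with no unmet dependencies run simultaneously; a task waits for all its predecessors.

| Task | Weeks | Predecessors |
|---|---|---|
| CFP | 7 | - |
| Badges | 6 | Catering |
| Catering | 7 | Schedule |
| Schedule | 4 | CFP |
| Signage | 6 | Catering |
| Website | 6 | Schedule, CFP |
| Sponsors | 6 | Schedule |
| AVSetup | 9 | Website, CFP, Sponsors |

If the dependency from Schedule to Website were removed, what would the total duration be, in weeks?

26

Original critical path: CFP→Schedule→Sponsors→AVSetup = 7+4+6+9 = 26 ⇒ 26 weeks.
Without Schedule→Website, Website's earliest start moves from 11 to 7.
After: CFP→Schedule→Sponsors→AVSetup = 7+4+6+9 = 26 → 26 weeks.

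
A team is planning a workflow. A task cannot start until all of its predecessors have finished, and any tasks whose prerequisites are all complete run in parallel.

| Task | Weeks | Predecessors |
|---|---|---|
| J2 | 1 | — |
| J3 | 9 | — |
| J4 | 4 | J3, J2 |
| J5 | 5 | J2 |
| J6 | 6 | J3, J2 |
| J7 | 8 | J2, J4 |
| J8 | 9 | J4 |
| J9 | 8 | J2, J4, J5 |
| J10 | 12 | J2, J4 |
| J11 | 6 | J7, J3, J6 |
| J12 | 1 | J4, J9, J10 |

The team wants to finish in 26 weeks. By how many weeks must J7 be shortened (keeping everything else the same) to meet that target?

Current finish: 27 weeks; target: 26.
J7 is on every critical path, so each week cut from J7 cuts the finish by one (this holds down to a finish of 26).
Need 27 − 26 = 1 week off J7 → J7 becomes 7 weeks, finish becomes 26.

1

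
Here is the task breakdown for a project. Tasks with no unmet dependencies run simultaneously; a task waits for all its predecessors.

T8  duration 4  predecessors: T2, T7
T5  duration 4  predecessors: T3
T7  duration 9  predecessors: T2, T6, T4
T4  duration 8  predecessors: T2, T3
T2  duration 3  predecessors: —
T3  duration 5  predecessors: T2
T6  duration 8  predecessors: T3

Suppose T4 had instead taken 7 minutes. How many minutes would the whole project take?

29

Critical path before the change: T2→T3→T4→T7→T8 = 3+5+8+9+4 = 29 giving 29 minutes.
T4 is on the critical path; changing it to 7 makes that path 28 minutes.
The binding chain switches to T2→T3→T6→T7→T8 = 3+5+8+9+4 = 29; finish 29 minutes.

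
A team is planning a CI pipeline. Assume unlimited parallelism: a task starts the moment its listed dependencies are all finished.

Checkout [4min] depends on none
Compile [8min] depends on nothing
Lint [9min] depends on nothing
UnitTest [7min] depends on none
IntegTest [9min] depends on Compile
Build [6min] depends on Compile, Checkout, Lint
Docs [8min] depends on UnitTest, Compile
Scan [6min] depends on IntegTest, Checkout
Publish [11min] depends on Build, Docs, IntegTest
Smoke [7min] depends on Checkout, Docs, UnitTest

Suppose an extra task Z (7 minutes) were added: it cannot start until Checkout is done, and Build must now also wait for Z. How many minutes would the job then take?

28

Originally the job takes 28 minutes.
With Z inserted, Build now waits for max(Compile, Checkout, Lint, Z).
New critical path: Checkout→Z→Build→Publish = 4+7+6+11 = 28 ⇒ 28 minutes.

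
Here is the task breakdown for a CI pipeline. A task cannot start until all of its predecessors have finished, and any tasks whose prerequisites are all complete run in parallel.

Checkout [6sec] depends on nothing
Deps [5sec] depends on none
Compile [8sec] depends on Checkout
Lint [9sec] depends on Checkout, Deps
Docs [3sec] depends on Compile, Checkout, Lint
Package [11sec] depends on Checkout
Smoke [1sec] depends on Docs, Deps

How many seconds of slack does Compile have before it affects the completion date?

Critical path: Checkout→Lint→Docs→Smoke = 6+9+3+1 = 19, so the finish is 19 seconds.
Longest path through Compile: 18 seconds (earliest finish 14, latest finish 15).
So Compile can slip 15 − 14 = 1 second.

1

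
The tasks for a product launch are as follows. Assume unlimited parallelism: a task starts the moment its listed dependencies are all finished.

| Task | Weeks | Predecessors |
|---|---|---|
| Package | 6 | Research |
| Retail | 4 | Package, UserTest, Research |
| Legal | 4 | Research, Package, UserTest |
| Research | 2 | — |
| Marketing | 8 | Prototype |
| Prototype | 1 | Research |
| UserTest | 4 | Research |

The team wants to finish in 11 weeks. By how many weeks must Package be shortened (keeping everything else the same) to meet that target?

Current finish: 12 weeks; target: 11.
Package is on every critical path, so each week cut from Package cuts the finish by one (this holds down to a finish of 11).
Need 12 − 11 = 1 week off Package → Package becomes 5 weeks, finish becomes 11.

1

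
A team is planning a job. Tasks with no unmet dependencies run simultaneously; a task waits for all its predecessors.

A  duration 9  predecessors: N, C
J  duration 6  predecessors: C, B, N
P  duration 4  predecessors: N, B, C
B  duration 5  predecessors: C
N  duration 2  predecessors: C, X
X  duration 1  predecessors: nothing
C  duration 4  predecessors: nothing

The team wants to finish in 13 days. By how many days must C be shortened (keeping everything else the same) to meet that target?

2

Current finish: 15 days; target: 13.
C is on every critical path, so each day cut from C cuts the finish by one (this holds down to a finish of 12).
Need 15 − 13 = 2 days off C → C becomes 2 days, finish becomes 13.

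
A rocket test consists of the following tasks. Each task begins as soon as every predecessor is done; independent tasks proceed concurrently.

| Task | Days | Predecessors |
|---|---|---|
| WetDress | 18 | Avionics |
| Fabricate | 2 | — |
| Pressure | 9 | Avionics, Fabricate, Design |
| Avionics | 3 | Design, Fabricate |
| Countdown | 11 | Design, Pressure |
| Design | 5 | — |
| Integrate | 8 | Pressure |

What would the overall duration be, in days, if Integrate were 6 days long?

28

Actual critical path: Design→Avionics→Pressure→Countdown = 5+3+9+11 = 28 ⇒ 28 days.
Integrate has 3 days of float (longest path through it is 25).
That remains the longest chain; total 28 days.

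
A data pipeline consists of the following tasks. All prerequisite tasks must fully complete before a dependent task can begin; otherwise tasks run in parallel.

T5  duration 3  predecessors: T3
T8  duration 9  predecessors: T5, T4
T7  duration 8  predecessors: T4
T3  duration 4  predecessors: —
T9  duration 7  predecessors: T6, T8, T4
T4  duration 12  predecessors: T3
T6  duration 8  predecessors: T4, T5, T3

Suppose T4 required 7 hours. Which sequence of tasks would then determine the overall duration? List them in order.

Baseline: T3→T4→T8→T9 = 4+12+9+7 = 32 → 32 hours.
T4 is on the critical path; changing it to 7 makes that path 27 hours.
The critical path is still T3→T4→T8→T9; finish is now 27 hours.

T3, T4, T8, T9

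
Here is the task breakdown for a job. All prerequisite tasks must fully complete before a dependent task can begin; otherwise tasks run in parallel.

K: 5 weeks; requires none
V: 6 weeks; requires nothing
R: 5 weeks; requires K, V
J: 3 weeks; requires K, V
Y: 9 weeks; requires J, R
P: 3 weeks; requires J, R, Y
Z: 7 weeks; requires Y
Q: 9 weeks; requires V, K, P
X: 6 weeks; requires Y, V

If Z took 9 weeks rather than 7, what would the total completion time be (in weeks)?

32

Actual critical path: V→R→Y→P→Q = 6+5+9+3+9 = 32 ⇒ 32 weeks.
The longest path through Z is only 27 weeks, so Z has float 5.
That remains the longest chain; total 32 weeks.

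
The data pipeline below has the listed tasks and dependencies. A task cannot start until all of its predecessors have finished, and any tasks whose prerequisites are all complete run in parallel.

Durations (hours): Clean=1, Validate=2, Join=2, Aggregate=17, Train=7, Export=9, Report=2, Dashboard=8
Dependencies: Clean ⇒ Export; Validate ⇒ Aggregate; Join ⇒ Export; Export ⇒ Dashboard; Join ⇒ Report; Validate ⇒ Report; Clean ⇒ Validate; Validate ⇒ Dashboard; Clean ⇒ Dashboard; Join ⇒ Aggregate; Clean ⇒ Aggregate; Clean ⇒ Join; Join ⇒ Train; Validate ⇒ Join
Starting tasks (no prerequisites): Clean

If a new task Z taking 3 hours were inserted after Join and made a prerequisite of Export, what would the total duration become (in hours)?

25

Originally the schedule takes 22 hours.
With Z inserted, Export now waits for max(Join, Clean, Z).
New critical path: Clean→Validate→Join→Z→Export→Dashboard = 1+2+2+3+9+8 = 25 ⇒ 25 hours.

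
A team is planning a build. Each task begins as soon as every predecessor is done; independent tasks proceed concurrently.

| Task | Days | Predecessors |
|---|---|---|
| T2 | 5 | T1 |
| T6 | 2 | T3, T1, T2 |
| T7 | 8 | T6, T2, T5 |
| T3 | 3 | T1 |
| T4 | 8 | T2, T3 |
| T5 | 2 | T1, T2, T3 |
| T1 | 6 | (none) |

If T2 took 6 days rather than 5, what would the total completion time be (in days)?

Actual critical path: T1→T2→T5→T7 = 6+5+2+8 = 21 ⇒ 21 days.
Since T2 is critical, the +1 change carries straight to that chain (now 22 days).
The critical path is still T1→T2→T5→T7; finish is now 22 days.

22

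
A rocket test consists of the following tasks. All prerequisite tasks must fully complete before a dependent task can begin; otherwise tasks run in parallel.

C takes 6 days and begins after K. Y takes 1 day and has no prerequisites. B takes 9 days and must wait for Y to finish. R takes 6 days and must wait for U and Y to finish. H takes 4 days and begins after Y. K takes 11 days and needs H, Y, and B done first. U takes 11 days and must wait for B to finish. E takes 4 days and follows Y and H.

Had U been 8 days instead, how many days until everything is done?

27

As given, the longest chain is Y→B→U→R = 1+9+11+6 = 27, so the finish is 27 days.
U lies on that path, so at 8 days the path becomes 24 days.
Now Y→B→K→C = 1+9+11+6 = 27 is longest, so the finish becomes 27 days.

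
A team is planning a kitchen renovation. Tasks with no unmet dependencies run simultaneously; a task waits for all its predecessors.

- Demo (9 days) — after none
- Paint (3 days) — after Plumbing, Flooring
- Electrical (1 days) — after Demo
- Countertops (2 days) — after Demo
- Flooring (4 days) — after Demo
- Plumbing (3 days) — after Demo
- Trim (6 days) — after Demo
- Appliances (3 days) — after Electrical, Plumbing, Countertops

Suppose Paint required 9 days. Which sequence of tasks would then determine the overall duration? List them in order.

Demo, Flooring, Paint

Critical path before the change: Demo→Flooring→Paint = 9+4+3 = 16 giving 16 days.
Paint is on the critical path; changing it to 9 makes that path 22 days.
The critical path is still Demo→Flooring→Paint; finish is now 22 days.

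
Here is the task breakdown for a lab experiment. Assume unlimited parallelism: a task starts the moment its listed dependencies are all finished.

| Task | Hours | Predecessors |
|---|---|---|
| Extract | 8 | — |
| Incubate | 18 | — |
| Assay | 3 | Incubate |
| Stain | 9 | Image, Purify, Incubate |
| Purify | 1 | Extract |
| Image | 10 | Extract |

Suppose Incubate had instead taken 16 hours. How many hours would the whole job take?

27

Baseline: Incubate→Stain = 18+9 = 27 → 27 hours.
Incubate lies on that path, so at 16 hours the path becomes 25 hours.
The binding chain switches to Extract→Image→Stain = 8+10+9 = 27; finish 27 hours.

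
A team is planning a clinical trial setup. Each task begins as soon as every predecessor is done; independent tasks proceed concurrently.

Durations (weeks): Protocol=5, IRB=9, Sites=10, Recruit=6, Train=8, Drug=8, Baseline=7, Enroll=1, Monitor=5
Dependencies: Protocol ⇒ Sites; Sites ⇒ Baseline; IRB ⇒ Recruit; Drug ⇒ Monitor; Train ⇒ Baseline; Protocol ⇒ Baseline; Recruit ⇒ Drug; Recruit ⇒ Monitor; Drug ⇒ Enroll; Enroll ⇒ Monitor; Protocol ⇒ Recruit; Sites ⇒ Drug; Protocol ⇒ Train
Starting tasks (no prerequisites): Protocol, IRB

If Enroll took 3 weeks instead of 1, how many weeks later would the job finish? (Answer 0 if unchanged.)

The binding path is Protocol→Sites→Drug→Enroll→Monitor = 5+10+8+1+5 = 29; finish at 29 weeks.
Enroll is on the critical path; changing it to 3 makes that path 31 weeks.
No other chain overtakes it, so the finish is 31 weeks.
Change in finish: 31 − 29 = +2 weeks.

2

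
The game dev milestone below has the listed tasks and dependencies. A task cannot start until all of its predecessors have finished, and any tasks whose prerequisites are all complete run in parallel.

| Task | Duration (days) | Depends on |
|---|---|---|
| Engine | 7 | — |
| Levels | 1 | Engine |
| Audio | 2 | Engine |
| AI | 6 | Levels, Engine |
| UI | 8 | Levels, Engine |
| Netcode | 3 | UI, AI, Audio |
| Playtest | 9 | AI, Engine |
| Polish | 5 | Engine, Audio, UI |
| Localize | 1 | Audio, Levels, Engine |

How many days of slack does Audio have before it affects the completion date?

9

Critical path: Engine→Levels→AI→Playtest = 7+1+6+9 = 23, so the finish is 23 days.
Longest path through Audio: 14 days (earliest finish 9, latest finish 18).
Float = 23 − 14 = 9.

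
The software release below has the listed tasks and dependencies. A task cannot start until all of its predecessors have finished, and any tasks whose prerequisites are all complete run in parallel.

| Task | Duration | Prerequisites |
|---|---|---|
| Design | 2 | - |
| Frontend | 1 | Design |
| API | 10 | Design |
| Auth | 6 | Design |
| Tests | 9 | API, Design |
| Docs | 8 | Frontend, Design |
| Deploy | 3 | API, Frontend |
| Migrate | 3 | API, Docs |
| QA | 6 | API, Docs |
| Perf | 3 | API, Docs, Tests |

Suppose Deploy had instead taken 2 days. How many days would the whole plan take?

Baseline: Design→API→Tests→Perf = 2+10+9+3 = 24 → 24 days.
Deploy is off the critical path — its longest chain is 15 days, giving 9 of slack.
That remains the longest chain; total 24 days.

24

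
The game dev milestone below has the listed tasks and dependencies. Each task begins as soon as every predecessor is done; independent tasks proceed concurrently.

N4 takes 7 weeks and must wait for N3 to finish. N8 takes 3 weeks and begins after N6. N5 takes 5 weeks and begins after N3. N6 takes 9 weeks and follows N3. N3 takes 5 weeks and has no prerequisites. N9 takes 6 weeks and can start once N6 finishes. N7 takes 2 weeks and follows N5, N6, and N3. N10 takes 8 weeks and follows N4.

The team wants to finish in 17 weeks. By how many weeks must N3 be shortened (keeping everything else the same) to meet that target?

Current finish: 20 weeks; target: 17.
N3 is on every critical path, so each week cut from N3 cuts the finish by one (this holds down to a finish of 16).
Need 20 − 17 = 3 weeks off N3 → N3 becomes 2 weeks, finish becomes 17.

3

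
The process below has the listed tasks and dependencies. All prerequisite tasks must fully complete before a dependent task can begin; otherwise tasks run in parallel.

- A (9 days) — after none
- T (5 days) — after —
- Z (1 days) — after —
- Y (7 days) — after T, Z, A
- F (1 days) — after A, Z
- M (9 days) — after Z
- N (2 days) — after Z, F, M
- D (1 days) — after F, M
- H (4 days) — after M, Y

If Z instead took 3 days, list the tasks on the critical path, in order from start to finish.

The binding path is A→Y→H = 9+7+4 = 20; finish at 20 days.
Z has 6 days of float (longest path through it is 14).
The critical path is still A→Y→H; finish is now 20 days.

A, Y, H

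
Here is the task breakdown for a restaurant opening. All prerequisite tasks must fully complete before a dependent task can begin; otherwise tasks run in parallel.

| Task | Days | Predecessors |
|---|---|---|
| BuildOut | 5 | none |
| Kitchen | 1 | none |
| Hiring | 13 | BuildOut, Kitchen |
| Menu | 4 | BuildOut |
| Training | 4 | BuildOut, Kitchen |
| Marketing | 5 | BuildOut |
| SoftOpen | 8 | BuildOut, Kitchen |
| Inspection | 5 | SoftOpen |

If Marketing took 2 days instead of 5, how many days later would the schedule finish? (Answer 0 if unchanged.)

Critical path before the change: BuildOut→Hiring = 5+13 = 18 giving 18 days.
The longest path through Marketing is only 10 days, so Marketing has float 8.
The critical path is still BuildOut→Hiring; finish is now 18 days.
Change in finish: 18 − 18 = +0 days.

0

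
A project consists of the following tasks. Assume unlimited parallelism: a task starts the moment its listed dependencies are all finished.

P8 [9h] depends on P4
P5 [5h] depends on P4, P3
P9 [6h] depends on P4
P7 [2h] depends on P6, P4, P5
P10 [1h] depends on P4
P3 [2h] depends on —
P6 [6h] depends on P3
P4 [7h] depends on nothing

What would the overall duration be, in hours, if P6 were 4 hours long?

16

Baseline: P4→P8 = 7+9 = 16 → 16 hours.
P6 has 6 hours of float (longest path through it is 10).
The critical path is still P4→P8; finish is now 16 hours.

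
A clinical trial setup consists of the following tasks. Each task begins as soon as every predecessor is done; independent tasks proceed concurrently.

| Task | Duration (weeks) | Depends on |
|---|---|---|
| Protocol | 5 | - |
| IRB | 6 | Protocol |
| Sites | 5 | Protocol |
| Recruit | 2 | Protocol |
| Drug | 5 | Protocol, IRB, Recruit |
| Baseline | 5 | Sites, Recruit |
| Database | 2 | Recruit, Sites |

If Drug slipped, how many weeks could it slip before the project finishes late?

0

The longest chain is Protocol→IRB→Drug = 5+6+5 = 16; overall finish 16 weeks.
Longest path through Drug: 16 weeks (earliest finish 16, latest finish 16).
Slack of Drug = 11 − 11 = 0 weeks.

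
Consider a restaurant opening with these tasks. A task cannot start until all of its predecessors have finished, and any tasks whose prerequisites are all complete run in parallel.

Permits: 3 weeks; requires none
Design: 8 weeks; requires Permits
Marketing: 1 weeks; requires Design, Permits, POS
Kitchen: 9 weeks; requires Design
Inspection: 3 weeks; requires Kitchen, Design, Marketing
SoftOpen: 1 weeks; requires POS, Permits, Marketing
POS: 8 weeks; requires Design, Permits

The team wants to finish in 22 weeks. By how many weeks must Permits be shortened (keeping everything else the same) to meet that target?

1

Current finish: 23 weeks; target: 22.
Permits is on every critical path, so each week cut from Permits cuts the finish by one (this holds down to a finish of 21).
Need 23 − 22 = 1 week off Permits → Permits becomes 2 weeks, finish becomes 22.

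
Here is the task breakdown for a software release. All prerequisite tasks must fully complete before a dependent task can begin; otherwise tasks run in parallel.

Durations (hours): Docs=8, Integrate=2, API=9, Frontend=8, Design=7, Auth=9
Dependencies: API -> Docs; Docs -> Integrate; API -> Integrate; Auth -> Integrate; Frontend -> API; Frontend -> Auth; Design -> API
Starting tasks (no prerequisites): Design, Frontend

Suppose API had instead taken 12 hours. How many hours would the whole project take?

Actual critical path: Frontend→API→Docs→Integrate = 8+9+8+2 = 27 ⇒ 27 hours.
Since API is critical, the +3 change carries straight to that chain (now 30 hours).
No other chain overtakes it, so the finish is 30 hours.

30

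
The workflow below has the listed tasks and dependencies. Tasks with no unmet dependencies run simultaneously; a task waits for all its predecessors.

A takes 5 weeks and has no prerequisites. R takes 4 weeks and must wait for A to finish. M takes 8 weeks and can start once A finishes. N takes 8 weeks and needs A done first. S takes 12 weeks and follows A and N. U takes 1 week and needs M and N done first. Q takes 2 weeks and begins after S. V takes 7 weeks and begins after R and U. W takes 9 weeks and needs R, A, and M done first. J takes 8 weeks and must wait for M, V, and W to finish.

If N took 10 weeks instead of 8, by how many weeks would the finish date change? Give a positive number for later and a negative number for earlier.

1

Actual critical path: A→M→W→J = 5+8+9+8 = 30 ⇒ 30 weeks.
N is off the critical path — its longest chain is 29 weeks, giving 1 of slack.
New critical path: A→N→U→V→J = 5+10+1+7+8 = 31 ⇒ 31 weeks.
Change in finish: 31 − 30 = +1 weeks.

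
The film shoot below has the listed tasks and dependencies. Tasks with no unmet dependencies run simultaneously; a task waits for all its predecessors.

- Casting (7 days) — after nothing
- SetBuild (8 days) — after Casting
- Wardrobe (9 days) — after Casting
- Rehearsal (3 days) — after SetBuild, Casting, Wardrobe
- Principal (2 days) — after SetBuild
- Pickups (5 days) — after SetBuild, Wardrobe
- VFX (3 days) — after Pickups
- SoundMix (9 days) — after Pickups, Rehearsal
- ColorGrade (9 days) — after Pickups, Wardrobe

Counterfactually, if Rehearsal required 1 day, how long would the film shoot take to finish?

30

Critical path before the change: Casting→Wardrobe→Pickups→SoundMix = 7+9+5+9 = 30 giving 30 days.
The longest path through Rehearsal is only 28 days, so Rehearsal has float 2.
That remains the longest chain; total 30 days.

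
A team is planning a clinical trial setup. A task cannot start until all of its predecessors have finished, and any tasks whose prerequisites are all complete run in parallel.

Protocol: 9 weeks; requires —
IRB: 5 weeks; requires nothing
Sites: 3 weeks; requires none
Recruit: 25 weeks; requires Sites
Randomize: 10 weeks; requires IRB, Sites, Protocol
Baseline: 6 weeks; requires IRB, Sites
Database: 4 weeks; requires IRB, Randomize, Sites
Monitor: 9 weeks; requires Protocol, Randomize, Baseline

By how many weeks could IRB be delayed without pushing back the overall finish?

Critical path: Protocol→Randomize→Monitor = 9+10+9 = 28, so the finish is 28 weeks.
Longest path through IRB: 24 weeks (earliest finish 5, latest finish 9).
Float = 28 − 24 = 4.

4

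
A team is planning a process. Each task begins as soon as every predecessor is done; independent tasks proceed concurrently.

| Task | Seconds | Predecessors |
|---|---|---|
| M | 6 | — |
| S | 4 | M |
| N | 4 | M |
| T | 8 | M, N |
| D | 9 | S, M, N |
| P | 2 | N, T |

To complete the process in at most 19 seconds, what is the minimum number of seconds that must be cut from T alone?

Current finish: 20 seconds; target: 19.
T is on every critical path, so each second cut from T cuts the finish by one (this holds down to a finish of 19).
Need 20 − 19 = 1 second off T → T becomes 7 seconds, finish becomes 19.

1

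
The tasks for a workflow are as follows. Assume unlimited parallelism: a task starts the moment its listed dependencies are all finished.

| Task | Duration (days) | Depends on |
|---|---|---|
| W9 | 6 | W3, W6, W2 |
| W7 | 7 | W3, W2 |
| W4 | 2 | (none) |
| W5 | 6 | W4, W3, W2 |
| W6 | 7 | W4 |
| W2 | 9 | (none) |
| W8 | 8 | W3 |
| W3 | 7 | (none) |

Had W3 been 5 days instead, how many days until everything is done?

16

Actual critical path: W2→W7 = 9+7 = 16 ⇒ 16 days.
W3 is off the critical path — its longest chain is 15 days, giving 1 of slack.
No other chain overtakes it, so the finish is 16 days.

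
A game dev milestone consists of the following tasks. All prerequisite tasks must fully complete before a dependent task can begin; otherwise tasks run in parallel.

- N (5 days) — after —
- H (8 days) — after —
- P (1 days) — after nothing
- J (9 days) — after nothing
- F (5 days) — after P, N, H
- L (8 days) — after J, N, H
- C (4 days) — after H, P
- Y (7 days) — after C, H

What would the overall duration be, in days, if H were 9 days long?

Actual critical path: H→C→Y = 8+4+7 = 19 ⇒ 19 days.
Since H is critical, the +1 change carries straight to that chain (now 20 days).
That remains the longest chain; total 20 days.

20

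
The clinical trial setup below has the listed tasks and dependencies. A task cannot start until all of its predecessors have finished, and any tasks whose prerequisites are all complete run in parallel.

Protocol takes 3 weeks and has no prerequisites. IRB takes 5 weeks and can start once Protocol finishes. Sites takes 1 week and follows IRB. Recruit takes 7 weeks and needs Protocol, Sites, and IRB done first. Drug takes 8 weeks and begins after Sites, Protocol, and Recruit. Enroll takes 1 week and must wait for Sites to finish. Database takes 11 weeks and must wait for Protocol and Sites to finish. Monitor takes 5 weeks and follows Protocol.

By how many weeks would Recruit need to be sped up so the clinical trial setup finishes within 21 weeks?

3

Current finish: 24 weeks; target: 21.
Recruit is on every critical path, so each week cut from Recruit cuts the finish by one (this holds down to a finish of 20).
Need 24 − 21 = 3 weeks off Recruit → Recruit becomes 4 weeks, finish becomes 21.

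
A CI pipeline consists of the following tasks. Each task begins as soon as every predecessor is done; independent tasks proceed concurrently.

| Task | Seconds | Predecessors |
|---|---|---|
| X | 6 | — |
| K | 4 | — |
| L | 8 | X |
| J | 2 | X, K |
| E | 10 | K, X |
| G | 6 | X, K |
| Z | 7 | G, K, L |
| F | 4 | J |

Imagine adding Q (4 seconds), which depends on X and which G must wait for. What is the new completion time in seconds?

Originally the CI pipeline takes 21 seconds.
With Q inserted, G now waits for max(X, K, Q).
New critical path: X→Q→G→Z = 6+4+6+7 = 23 ⇒ 23 seconds.

23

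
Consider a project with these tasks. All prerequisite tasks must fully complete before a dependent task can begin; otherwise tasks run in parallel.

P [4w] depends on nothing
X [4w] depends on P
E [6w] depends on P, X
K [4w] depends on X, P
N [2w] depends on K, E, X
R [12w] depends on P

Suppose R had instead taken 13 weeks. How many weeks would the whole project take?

As given, the longest chain is P→R = 4+12 = 16, so the finish is 16 weeks.
Since R is critical, the +1 change carries straight to that chain (now 17 weeks).
The critical path is still P→R; finish is now 17 weeks.

17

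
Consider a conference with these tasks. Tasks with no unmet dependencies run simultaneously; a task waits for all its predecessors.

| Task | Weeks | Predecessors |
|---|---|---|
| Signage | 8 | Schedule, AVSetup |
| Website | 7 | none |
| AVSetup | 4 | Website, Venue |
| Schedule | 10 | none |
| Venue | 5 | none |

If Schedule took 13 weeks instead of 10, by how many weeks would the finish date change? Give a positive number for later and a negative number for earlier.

Critical path before the change: Website→AVSetup→Signage = 7+4+8 = 19 giving 19 weeks.
The longest path through Schedule is only 18 weeks, so Schedule has float 1.
New critical path: Schedule→Signage = 13+8 = 21 ⇒ 21 weeks.
Change in finish: 21 − 19 = +2 weeks.

2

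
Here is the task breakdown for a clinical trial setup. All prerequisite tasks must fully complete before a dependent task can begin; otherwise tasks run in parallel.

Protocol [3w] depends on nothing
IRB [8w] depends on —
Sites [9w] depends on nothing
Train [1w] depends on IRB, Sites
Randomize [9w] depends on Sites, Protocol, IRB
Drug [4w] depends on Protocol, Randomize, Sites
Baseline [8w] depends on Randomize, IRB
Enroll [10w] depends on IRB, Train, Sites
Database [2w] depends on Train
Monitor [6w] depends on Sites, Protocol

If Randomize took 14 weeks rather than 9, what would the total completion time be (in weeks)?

31

Actual critical path: Sites→Randomize→Baseline = 9+9+8 = 26 ⇒ 26 weeks.
Randomize is on the critical path; changing it to 14 makes that path 31 weeks.
No other chain overtakes it, so the finish is 31 weeks.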